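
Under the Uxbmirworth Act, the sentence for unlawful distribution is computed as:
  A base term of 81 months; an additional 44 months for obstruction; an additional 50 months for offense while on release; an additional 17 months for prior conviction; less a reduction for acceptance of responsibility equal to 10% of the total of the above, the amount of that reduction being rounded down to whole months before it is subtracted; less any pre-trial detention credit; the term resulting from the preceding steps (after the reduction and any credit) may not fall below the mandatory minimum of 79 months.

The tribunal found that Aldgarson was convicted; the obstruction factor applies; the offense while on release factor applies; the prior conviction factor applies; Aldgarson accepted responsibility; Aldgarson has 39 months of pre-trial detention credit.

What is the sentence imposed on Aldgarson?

Obstruction enhancement: +44 months
Offense while on release enhancement: +50 months
Prior conviction enhancement: +17 months
Adjusted term: 81 months + 44 months + 50 months + 17 months = 192 months
Acceptance of responsibility reduction: 10% of 192 months = 19 months (rounded down)
After reduction: 192 − 19 = 173 months
Less pre-trial detention credit: 173 months − 39 months = 134 months
Minimum 79 months: 134 months meets the minimum, no increase.

134 months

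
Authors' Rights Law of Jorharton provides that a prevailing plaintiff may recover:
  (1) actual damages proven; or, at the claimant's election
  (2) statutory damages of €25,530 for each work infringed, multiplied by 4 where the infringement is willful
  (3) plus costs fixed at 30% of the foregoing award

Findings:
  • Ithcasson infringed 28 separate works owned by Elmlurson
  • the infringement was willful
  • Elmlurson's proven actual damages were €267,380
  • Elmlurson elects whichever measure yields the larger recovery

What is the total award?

€3,717,168

Statutory damages: 28 × €25,530 = €714,840
Multiplied by 4: 4 × €714,840 = €2,859,360
Greater of actual damages (€267,380) or enhanced statutory damages (€2,859,360): €2,859,360
Costs: 30% of €2,859,360 = €857,808
Award plus costs: €2,859,360 + €857,808 = €3,717,168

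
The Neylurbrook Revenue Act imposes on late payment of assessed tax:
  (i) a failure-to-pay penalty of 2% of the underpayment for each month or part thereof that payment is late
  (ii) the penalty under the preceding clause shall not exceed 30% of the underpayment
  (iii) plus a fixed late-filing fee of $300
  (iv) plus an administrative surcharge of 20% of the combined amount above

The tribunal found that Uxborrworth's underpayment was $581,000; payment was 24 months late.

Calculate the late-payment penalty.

Accrued rate: 2% × 24 = 48%, capped at 30% → 30%
Failure-to-pay penalty: 30% of $581,000 = $174,300
Penalty before surcharge: $174,300 + $300 = $174,600
Administrative surcharge: 20% of $174,600 = $34,920
Total penalty: $174,600 + $34,920 = $209,520

$209,520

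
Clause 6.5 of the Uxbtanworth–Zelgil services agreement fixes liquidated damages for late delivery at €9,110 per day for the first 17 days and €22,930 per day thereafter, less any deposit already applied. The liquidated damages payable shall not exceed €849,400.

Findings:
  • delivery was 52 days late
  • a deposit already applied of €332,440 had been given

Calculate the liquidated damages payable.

First 17 days: 17 × €9,110 = €154,870
Remaining days: (52 − 17) × €22,930 = €802,550
Accrued per-day damages: €154,870 + €802,550 = €957,420
Less deposit already applied: €957,420 − €332,440 = €624,980
Cap at €849,400: €624,980 is within the cap, no reduction.

€624,980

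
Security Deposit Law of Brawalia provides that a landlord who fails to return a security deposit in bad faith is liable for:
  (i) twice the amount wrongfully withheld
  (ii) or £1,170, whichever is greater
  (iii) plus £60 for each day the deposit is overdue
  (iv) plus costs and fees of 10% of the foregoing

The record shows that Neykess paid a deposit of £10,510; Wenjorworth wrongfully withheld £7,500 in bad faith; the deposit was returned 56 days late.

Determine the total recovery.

Doubled: 2 × £7,500 = £15,000
Minimum £1,170: £15,000 meets the minimum, no increase.
Late-return penalty: 56 × £60 = £3,360
Damages plus late penalty: £15,000 + £3,360 = £18,360
Costs and fees: 10% of £18,360 = £1,836
Total recovery: £18,360 + £1,836 = £20,196

£20,196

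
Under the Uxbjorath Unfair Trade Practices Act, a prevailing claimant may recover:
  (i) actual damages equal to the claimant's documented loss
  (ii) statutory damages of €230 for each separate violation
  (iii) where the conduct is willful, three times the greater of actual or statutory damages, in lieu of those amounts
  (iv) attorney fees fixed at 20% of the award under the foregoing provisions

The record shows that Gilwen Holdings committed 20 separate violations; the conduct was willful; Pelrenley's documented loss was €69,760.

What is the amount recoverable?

Statutory damages: 20 × €230 = €4,600
Greater of actual damages (€69,760) or statutory damages (€4,600): €69,760
Trebled: 3 × €69,760 = €209,280
Attorney fees: 20% of €209,280 = €41,856
Total recovery: €209,280 + €41,856 = €251,136

€251,136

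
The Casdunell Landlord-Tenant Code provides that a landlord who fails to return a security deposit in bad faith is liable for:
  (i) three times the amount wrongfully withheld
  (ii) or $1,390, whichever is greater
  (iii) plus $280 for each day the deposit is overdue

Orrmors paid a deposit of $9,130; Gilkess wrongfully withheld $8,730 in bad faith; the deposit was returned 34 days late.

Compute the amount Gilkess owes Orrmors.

Trebled: 3 × $8,730 = $26,190
Minimum $1,390: $26,190 meets the minimum, no increase.
Late-return penalty: 34 × $280 = $9,520
Damages plus late penalty: $26,190 + $9,520 = $35,710

Recovery: $35,710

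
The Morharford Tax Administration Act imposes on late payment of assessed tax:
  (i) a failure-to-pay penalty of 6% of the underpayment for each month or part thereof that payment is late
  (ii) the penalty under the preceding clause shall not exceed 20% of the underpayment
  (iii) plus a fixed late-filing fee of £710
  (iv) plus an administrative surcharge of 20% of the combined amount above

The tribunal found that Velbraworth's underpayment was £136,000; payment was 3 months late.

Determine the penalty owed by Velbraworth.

£30,228

Accrued rate: 6% × 3 = 18%, capped at 20% → 18%
Failure-to-pay penalty: 18% of £136,000 = £24,480
Penalty before surcharge: £24,480 + £710 = £25,190
Administrative surcharge: 20% of £25,190 = £5,038
Total penalty: £25,190 + £5,038 = £30,228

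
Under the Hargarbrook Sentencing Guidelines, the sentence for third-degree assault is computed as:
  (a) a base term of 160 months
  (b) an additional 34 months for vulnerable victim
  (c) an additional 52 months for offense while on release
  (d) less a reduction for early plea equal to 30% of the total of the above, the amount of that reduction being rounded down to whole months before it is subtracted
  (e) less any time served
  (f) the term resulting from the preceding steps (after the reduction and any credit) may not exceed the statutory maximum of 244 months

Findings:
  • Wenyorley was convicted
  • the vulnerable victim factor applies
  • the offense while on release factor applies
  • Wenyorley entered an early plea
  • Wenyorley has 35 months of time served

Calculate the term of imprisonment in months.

Vulnerable victim enhancement: +34 months
Offense while on release enhancement: +52 months
Adjusted term: 160 months + 34 months + 52 months = 246 months
Early plea reduction: 30% of 246 months = 73 months (rounded down)
After reduction: 246 − 73 = 173 months
Less time served: 173 months − 35 months = 138 months
Cap at 244 months: 138 months is within the cap, no reduction.

Sentence: 138 months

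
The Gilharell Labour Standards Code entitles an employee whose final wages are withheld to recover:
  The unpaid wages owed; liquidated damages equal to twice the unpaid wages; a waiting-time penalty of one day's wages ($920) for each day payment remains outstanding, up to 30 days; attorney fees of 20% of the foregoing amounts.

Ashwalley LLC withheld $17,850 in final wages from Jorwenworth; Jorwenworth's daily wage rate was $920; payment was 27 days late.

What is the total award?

Doubled: 2 × $17,850 = $35,700
Penalty days: min(27, 30) = 27
Waiting-time penalty: 27 × $920 = $24,840
Subtotal: $17,850 + $35,700 + $24,840 = $78,390
Attorney fees: 20% of $78,390 = $15,678
Total award: $78,390 + $15,678 = $94,068

$94,068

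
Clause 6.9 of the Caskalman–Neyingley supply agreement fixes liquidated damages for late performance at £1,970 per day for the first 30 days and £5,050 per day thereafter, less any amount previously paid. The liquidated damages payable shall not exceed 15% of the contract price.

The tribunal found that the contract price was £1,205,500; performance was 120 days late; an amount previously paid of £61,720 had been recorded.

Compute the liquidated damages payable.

£180,825

First 30 days: 30 × £1,970 = £59,100
Remaining days: (120 − 30) × £5,050 = £454,500
Accrued per-day damages: £59,100 + £454,500 = £513,600
Less amount previously paid: £513,600 − £61,720 = £451,880
Cap: 15% of £1,205,500 = £180,825
Cap at £180,825: £451,880 exceeds the cap → £180,825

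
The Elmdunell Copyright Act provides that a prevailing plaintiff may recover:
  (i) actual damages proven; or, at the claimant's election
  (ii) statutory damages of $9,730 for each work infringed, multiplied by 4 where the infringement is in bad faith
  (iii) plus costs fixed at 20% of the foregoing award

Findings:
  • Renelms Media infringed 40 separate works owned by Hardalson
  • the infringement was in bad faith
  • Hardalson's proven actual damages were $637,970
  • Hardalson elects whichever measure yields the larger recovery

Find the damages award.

Statutory damages: 40 × $9,730 = $389,200
Multiplied by 4: 4 × $389,200 = $1,556,800
Greater of actual damages ($637,970) or enhanced statutory damages ($1,556,800): $1,556,800
Costs: 20% of $1,556,800 = $311,360
Award plus costs: $1,556,800 + $311,360 = $1,868,160

$1,868,160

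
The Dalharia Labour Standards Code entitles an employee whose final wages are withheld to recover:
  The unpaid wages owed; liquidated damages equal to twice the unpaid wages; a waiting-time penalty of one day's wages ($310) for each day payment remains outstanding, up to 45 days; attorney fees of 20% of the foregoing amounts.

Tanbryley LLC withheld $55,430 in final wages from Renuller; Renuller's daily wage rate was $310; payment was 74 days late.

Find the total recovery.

Doubled: 2 × $55,430 = $110,860
Penalty days: min(74, 45) = 45
Waiting-time penalty: 45 × $310 = $13,950
Subtotal: $55,430 + $110,860 + $13,950 = $180,240
Attorney fees: 20% of $180,240 = $36,048
Total award: $180,240 + $36,048 = $216,288

$216,288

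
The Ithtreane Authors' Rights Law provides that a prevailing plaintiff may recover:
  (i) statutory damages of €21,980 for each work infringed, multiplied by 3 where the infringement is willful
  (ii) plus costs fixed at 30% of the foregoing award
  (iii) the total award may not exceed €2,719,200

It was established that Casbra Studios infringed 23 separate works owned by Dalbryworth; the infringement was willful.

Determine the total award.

€1,971,606

Statutory damages: 23 × €21,980 = €505,540
Trebled: 3 × €505,540 = €1,516,620
Costs: 30% of €1,516,620 = €454,986
Award plus costs: €1,516,620 + €454,986 = €1,971,606
Cap at €2,719,200: €1,971,606 is within the cap, no reduction.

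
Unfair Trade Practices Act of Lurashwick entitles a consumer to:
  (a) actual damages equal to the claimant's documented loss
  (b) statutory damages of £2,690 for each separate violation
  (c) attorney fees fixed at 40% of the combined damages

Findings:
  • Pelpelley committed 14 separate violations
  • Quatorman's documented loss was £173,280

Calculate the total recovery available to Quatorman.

Statutory damages: 14 × £2,690 = £37,660
Combined damages: £173,280 + £37,660 = £210,940
Attorney fees: 40% of £210,940 = £84,376
Total recovery: £210,940 + £84,376 = £295,316

£295,316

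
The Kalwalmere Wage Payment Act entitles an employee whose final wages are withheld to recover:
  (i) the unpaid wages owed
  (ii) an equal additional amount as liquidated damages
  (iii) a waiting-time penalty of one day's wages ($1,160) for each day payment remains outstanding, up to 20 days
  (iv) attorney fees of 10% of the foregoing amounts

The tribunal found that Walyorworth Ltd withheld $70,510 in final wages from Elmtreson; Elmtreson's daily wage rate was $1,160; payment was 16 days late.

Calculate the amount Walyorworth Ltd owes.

Liquidated damages (equal amount): $70,510
Penalty days: min(16, 20) = 16
Waiting-time penalty: 16 × $1,160 = $18,560
Subtotal: $70,510 + $70,510 + $18,560 = $159,580
Attorney fees: 10% of $159,580 = $15,958
Total award: $159,580 + $15,958 = $175,538

$175,538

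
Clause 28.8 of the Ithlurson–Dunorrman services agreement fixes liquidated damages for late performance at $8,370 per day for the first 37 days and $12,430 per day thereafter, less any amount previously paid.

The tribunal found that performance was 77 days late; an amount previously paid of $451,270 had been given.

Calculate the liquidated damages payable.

First 37 days: 37 × $8,370 = $309,690
Remaining days: (77 − 37) × $12,430 = $497,200
Accrued per-day damages: $309,690 + $497,200 = $806,890
Less amount previously paid: $806,890 − $451,270 = $355,620

$355,620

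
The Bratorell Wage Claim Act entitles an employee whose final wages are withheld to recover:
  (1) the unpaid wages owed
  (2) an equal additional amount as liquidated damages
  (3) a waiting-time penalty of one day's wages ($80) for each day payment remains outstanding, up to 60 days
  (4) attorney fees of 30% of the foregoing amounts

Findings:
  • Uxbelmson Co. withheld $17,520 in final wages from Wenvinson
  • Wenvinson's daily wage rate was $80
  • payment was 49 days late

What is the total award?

$50,648

Liquidated damages (equal amount): $17,520
Penalty days: min(49, 60) = 49
Waiting-time penalty: 49 × $80 = $3,920
Subtotal: $17,520 + $17,520 + $3,920 = $38,960
Attorney fees: 30% of $38,960 = $11,688
Total award: $38,960 + $11,688 = $50,648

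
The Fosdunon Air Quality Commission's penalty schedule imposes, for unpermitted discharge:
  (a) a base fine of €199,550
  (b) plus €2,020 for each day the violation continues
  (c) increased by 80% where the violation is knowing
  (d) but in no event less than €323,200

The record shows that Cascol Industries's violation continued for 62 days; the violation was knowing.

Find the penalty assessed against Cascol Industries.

Per-day component: 62 × €2,020 = €125,240
Base plus per-day: €199,550 + €125,240 = €324,790
Enhancement: 80% of €324,790 = €259,832
Enhanced fine: €324,790 + €259,832 = €584,622
Minimum €323,200: €584,622 meets the minimum, no increase.

€584,622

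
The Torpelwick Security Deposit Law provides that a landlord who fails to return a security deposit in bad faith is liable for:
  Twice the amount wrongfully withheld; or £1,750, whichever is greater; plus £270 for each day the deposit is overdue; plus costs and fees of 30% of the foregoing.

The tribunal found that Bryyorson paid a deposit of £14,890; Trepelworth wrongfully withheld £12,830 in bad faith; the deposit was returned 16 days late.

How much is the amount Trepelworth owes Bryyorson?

£38,974

Doubled: 2 × £12,830 = £25,660
Minimum £1,750: £25,660 meets the minimum, no increase.
Late-return penalty: 16 × £270 = £4,320
Damages plus late penalty: £25,660 + £4,320 = £29,980
Costs and fees: 30% of £29,980 = £8,994
Total recovery: £29,980 + £8,994 = £38,974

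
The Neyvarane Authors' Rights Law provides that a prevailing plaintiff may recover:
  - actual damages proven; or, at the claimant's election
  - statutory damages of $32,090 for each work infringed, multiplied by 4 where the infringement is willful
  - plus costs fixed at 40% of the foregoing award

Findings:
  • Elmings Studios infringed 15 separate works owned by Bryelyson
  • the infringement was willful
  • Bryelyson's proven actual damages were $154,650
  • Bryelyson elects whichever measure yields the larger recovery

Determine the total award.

Statutory damages: 15 × $32,090 = $481,350
Multiplied by 4: 4 × $481,350 = $1,925,400
Greater of actual damages ($154,650) or enhanced statutory damages ($1,925,400): $1,925,400
Costs: 40% of $1,925,400 = $770,160
Award plus costs: $1,925,400 + $770,160 = $2,695,560

$2,695,560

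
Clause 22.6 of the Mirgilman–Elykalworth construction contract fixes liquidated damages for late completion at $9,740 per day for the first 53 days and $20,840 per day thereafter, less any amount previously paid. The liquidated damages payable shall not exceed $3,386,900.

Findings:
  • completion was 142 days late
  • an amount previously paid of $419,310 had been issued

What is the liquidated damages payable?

First 53 days: 53 × $9,740 = $516,220
Remaining days: (142 − 53) × $20,840 = $1,854,760
Accrued per-day damages: $516,220 + $1,854,760 = $2,370,980
Less amount previously paid: $2,370,980 − $419,310 = $1,951,670
Cap at $3,386,900: $1,951,670 is within the cap, no reduction.

$1,951,670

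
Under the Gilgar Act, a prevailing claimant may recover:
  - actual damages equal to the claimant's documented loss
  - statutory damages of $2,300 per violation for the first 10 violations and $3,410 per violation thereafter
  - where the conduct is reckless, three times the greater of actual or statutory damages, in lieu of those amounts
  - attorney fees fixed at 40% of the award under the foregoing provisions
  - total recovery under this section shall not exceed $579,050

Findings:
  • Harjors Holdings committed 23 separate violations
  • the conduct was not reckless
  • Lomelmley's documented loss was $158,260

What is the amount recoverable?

First 10 violations: 10 × $2,300 = $23,000
Remaining violations: (23 − 10) × $3,410 = $44,330
Statutory damages: $23,000 + $44,330 = $67,330
Conduct not reckless: the in-lieu enhancement does not apply.
Actual plus statutory damages: $158,260 + $67,330 = $225,590
Attorney fees: 40% of $225,590 = $90,236
Total before cap: $225,590 + $90,236 = $315,826
Cap at $579,050: $315,826 is within the cap, no reduction.

Total recovery: $315,826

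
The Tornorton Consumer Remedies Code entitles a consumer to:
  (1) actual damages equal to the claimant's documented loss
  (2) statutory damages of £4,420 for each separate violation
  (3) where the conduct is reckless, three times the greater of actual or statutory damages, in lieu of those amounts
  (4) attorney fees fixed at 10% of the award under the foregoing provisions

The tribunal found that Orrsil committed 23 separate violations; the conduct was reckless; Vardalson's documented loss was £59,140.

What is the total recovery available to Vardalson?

£335,478

Statutory damages: 23 × £4,420 = £101,660
Greater of actual damages (£59,140) or statutory damages (£101,660): £101,660
Trebled: 3 × £101,660 = £304,980
Attorney fees: 10% of £304,980 = £30,498
Total recovery: £304,980 + £30,498 = £335,478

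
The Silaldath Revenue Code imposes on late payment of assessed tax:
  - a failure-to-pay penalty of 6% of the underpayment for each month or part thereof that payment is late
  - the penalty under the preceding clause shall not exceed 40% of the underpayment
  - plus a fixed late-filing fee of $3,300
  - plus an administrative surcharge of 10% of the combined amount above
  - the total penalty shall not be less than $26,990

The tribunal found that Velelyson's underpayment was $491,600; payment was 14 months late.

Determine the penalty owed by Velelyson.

$219,934

Accrued rate: 6% × 14 = 84%, capped at 40% → 40%
Failure-to-pay penalty: 40% of $491,600 = $196,640
Penalty before surcharge: $196,640 + $3,300 = $199,940
Administrative surcharge: 10% of $199,940 = $19,994
Total penalty: $199,940 + $19,994 = $219,934
Minimum $26,990: $219,934 meets the minimum, no increase.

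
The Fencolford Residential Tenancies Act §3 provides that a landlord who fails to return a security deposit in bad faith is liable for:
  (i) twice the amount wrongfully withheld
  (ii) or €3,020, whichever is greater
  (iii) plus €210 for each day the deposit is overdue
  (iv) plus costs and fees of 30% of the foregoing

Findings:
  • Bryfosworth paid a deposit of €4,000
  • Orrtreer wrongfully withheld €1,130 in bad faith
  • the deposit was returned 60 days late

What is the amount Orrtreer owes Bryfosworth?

Recovery: €20,306

Doubled: 2 × €1,130 = €2,260
Minimum €3,020: €2,260 is below the minimum → €3,020
Late-return penalty: 60 × €210 = €12,600
Damages plus late penalty: €3,020 + €12,600 = €15,620
Costs and fees: 30% of €15,620 = €4,686
Total recovery: €15,620 + €4,686 = €20,306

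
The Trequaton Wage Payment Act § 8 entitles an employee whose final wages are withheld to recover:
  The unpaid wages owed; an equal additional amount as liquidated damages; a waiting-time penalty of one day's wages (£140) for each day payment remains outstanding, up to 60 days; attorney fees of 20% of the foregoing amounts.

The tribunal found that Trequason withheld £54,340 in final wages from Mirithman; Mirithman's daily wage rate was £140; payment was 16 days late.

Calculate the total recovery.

£133,104

Liquidated damages (equal amount): £54,340
Penalty days: min(16, 60) = 16
Waiting-time penalty: 16 × £140 = £2,240
Subtotal: £54,340 + £54,340 + £2,240 = £110,920
Attorney fees: 20% of £110,920 = £22,184
Total award: £110,920 + £22,184 = £133,104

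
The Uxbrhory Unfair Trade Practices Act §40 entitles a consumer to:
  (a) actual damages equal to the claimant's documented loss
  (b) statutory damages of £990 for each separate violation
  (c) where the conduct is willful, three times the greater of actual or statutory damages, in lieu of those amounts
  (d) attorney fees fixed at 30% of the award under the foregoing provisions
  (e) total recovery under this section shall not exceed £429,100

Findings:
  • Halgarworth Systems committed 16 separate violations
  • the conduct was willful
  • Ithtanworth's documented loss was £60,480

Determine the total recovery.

£235,872

Statutory damages: 16 × £990 = £15,840
Greater of actual damages (£60,480) or statutory damages (£15,840): £60,480
Trebled: 3 × £60,480 = £181,440
Attorney fees: 30% of £181,440 = £54,432
Total before cap: £181,440 + £54,432 = £235,872
Cap at £429,100: £235,872 is within the cap, no reduction.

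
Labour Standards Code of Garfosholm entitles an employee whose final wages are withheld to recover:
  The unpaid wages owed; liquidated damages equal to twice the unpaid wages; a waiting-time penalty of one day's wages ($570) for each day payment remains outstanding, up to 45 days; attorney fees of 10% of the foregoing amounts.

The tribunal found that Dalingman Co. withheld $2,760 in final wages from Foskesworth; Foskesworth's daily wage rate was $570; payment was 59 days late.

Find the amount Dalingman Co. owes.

$37,323

Doubled: 2 × $2,760 = $5,520
Penalty days: min(59, 45) = 45
Waiting-time penalty: 45 × $570 = $25,650
Subtotal: $2,760 + $5,520 + $25,650 = $33,930
Attorney fees: 10% of $33,930 = $3,393
Total award: $33,930 + $3,393 = $37,323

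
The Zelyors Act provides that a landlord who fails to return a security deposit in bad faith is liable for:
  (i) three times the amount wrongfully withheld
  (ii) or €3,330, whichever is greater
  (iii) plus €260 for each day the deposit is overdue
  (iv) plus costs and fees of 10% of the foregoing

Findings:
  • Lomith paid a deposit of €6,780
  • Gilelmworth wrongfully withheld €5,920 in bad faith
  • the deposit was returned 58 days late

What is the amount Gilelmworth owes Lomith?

€36,124

Trebled: 3 × €5,920 = €17,760
Minimum €3,330: €17,760 meets the minimum, no increase.
Late-return penalty: 58 × €260 = €15,080
Damages plus late penalty: €17,760 + €15,080 = €32,840
Costs and fees: 10% of €32,840 = €3,284
Total recovery: €32,840 + €3,284 = €36,124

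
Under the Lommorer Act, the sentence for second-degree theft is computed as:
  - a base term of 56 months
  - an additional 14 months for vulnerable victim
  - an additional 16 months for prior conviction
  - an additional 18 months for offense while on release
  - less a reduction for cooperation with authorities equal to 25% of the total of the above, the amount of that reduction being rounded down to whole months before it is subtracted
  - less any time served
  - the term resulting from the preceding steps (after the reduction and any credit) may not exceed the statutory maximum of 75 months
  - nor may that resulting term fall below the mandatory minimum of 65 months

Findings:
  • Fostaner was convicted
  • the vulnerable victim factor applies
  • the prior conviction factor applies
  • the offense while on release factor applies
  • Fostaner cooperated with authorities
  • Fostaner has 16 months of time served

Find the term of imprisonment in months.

Sentence: 65 months

Vulnerable victim enhancement: +14 months
Prior conviction enhancement: +16 months
Offense while on release enhancement: +18 months
Adjusted term: 56 months + 14 months + 16 months + 18 months = 104 months
Cooperation with authorities reduction: 25% of 104 months = 26 months (rounded down)
After reduction: 104 − 26 = 78 months
Less time served: 78 months − 16 months = 62 months
Cap at 75 months: 62 months is within the cap, no reduction.
Minimum 65 months: 62 months is below the minimum → 65 months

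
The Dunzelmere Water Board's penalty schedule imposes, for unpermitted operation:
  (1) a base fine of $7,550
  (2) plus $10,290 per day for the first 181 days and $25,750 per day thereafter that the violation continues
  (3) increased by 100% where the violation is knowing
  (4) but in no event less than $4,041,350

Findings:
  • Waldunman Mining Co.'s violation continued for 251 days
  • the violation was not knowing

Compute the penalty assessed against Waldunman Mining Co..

First 181 days: 181 × $10,290 = $1,862,490
Remaining days: (251 − 181) × $25,750 = $1,802,500
Per-day component: $1,862,490 + $1,802,500 = $3,664,990
Base plus per-day: $7,550 + $3,664,990 = $3,672,540
The violation was not knowing: no 100% increase.
Minimum $4,041,350: $3,672,540 is below the minimum → $4,041,350

$4,041,350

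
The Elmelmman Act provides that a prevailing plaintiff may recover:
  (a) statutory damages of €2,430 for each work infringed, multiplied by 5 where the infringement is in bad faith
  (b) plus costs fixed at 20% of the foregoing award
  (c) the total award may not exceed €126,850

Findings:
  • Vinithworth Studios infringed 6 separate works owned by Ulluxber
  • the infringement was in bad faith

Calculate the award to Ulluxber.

€87,480

Statutory damages: 6 × €2,430 = €14,580
Multiplied by 5: 5 × €14,580 = €72,900
Costs: 20% of €72,900 = €14,580
Award plus costs: €72,900 + €14,580 = €87,480
Cap at €126,850: €87,480 is within the cap, no reduction.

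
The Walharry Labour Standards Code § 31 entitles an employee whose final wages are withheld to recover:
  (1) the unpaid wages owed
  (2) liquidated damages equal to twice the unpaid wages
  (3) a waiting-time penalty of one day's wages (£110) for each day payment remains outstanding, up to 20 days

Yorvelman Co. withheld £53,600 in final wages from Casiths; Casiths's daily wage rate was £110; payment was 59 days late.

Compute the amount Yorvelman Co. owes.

£163,000

Doubled: 2 × £53,600 = £107,200
Penalty days: min(59, 20) = 20
Waiting-time penalty: 20 × £110 = £2,200
Total award: £53,600 + £107,200 + £2,200 = £163,000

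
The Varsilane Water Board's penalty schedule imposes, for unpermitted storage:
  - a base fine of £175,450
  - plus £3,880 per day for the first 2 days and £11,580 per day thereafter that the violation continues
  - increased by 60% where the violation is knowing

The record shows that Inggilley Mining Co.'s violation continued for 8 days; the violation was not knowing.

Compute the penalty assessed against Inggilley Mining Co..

Civil penalty: £252,690

First 2 days: 2 × £3,880 = £7,760
Remaining days: (8 − 2) × £11,580 = £69,480
Per-day component: £7,760 + £69,480 = £77,240
Base plus per-day: £175,450 + £77,240 = £252,690
The violation was not knowing: no 60% increase.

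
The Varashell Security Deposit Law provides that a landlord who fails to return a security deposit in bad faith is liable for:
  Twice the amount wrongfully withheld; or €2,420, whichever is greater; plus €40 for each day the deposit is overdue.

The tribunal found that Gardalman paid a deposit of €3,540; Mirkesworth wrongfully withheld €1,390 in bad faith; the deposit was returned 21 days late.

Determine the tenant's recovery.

€3,620

Doubled: 2 × €1,390 = €2,780
Minimum €2,420: €2,780 meets the minimum, no increase.
Late-return penalty: 21 × €40 = €840
Damages plus late penalty: €2,780 + €840 = €3,620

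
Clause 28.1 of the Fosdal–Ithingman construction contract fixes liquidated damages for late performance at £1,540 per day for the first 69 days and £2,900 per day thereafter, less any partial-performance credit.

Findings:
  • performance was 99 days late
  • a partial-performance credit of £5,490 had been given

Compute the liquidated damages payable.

First 69 days: 69 × £1,540 = £106,260
Remaining days: (99 − 69) × £2,900 = £87,000
Accrued per-day damages: £106,260 + £87,000 = £193,260
Less partial-performance credit: £193,260 − £5,490 = £187,770

£187,770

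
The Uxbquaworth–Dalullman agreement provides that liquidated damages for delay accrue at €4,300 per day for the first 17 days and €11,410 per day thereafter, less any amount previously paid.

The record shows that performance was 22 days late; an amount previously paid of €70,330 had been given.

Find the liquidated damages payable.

First 17 days: 17 × €4,300 = €73,100
Remaining days: (22 − 17) × €11,410 = €57,050
Accrued per-day damages: €73,100 + €57,050 = €130,150
Less amount previously paid: €130,150 − €70,330 = €59,820

€59,820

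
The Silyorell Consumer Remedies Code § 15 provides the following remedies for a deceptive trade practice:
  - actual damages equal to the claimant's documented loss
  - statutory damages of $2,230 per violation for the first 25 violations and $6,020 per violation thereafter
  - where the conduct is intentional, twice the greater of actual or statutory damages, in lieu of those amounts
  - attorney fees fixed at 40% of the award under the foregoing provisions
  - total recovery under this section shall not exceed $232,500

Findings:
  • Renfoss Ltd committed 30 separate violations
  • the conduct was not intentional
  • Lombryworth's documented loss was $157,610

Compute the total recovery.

$232,500

First 25 violations: 25 × $2,230 = $55,750
Remaining violations: (30 − 25) × $6,020 = $30,100
Statutory damages: $55,750 + $30,100 = $85,850
Conduct not intentional: the in-lieu enhancement does not apply.
Actual plus statutory damages: $157,610 + $85,850 = $243,460
Attorney fees: 40% of $243,460 = $97,384
Total before cap: $243,460 + $97,384 = $340,844
Cap at $232,500: $340,844 exceeds the cap → $232,500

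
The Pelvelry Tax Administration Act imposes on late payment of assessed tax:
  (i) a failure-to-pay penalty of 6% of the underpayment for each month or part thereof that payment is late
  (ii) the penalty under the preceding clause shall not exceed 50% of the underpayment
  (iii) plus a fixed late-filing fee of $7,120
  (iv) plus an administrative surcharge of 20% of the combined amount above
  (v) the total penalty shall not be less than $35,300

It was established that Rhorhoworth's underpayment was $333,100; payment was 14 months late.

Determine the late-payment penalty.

$208,404

Accrued rate: 6% × 14 = 84%, capped at 50% → 50%
Failure-to-pay penalty: 50% of $333,100 = $166,550
Penalty before surcharge: $166,550 + $7,120 = $173,670
Administrative surcharge: 20% of $173,670 = $34,734
Total penalty: $173,670 + $34,734 = $208,404
Minimum $35,300: $208,404 meets the minimum, no increase.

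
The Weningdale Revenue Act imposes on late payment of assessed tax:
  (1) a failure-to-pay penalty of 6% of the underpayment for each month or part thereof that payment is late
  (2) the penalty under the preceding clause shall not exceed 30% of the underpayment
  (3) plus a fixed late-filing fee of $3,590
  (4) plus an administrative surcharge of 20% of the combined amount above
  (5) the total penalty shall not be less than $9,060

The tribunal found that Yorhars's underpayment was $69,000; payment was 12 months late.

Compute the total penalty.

Accrued rate: 6% × 12 = 72%, capped at 30% → 30%
Failure-to-pay penalty: 30% of $69,000 = $20,700
Penalty before surcharge: $20,700 + $3,590 = $24,290
Administrative surcharge: 20% of $24,290 = $4,858
Total penalty: $24,290 + $4,858 = $29,148
Minimum $9,060: $29,148 meets the minimum, no increase.

$29,148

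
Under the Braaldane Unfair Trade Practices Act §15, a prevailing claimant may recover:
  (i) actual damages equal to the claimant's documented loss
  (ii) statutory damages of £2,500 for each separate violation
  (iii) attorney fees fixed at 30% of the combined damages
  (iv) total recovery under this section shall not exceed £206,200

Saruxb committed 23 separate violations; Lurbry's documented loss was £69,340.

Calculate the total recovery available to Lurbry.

£164,892

Statutory damages: 23 × £2,500 = £57,500
Combined damages: £69,340 + £57,500 = £126,840
Attorney fees: 30% of £126,840 = £38,052
Total before cap: £126,840 + £38,052 = £164,892
Cap at £206,200: £164,892 is within the cap, no reduction.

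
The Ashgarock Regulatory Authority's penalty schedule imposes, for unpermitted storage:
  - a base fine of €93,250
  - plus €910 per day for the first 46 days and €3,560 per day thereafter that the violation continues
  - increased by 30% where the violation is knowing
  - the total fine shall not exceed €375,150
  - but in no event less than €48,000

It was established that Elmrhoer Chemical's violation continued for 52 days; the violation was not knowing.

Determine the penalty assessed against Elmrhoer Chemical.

€156,470

First 46 days: 46 × €910 = €41,860
Remaining days: (52 − 46) × €3,560 = €21,360
Per-day component: €41,860 + €21,360 = €63,220
Base plus per-day: €93,250 + €63,220 = €156,470
The violation was not knowing: no 30% increase.
Cap at €375,150: €156,470 is within the cap, no reduction.
Minimum €48,000: €156,470 meets the minimum, no increase.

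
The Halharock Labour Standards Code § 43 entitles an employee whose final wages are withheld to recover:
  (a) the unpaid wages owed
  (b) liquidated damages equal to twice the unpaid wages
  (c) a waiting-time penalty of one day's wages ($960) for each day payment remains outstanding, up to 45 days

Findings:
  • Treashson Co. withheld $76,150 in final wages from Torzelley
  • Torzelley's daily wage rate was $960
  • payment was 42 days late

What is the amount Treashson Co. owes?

Doubled: 2 × $76,150 = $152,300
Penalty days: min(42, 45) = 42
Waiting-time penalty: 42 × $960 = $40,320
Total award: $76,150 + $152,300 + $40,320 = $268,770

$268,770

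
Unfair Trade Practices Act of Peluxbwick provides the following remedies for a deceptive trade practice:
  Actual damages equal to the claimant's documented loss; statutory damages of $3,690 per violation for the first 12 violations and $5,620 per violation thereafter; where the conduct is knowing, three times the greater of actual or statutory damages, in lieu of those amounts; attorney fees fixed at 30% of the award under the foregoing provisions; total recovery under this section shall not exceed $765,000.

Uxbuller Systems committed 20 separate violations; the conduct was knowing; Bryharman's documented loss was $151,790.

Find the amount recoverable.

$591,981

First 12 violations: 12 × $3,690 = $44,280
Remaining violations: (20 − 12) × $5,620 = $44,960
Statutory damages: $44,280 + $44,960 = $89,240
Greater of actual damages ($151,790) or statutory damages ($89,240): $151,790
Trebled: 3 × $151,790 = $455,370
Attorney fees: 30% of $455,370 = $136,611
Total before cap: $455,370 + $136,611 = $591,981
Cap at $765,000: $591,981 is within the cap, no reduction.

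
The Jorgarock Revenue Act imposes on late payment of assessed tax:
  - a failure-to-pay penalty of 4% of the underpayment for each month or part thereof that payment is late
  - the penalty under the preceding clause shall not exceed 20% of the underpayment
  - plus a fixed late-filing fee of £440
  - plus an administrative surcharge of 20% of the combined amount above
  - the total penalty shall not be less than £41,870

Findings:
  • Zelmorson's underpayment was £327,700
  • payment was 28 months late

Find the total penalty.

£79,176

Accrued rate: 4% × 28 = 112%, capped at 20% → 20%
Failure-to-pay penalty: 20% of £327,700 = £65,540
Penalty before surcharge: £65,540 + £440 = £65,980
Administrative surcharge: 20% of £65,980 = £13,196
Total penalty: £65,980 + £13,196 = £79,176
Minimum £41,870: £79,176 meets the minimum, no increase.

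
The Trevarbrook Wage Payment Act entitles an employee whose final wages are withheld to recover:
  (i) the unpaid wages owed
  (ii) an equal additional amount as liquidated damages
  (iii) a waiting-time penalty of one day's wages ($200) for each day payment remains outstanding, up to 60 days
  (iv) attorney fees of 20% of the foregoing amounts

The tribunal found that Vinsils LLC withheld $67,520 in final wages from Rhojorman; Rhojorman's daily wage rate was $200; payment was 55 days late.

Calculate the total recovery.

Liquidated damages (equal amount): $67,520
Penalty days: min(55, 60) = 55
Waiting-time penalty: 55 × $200 = $11,000
Subtotal: $67,520 + $67,520 + $11,000 = $146,040
Attorney fees: 20% of $146,040 = $29,208
Total award: $146,040 + $29,208 = $175,248

$175,248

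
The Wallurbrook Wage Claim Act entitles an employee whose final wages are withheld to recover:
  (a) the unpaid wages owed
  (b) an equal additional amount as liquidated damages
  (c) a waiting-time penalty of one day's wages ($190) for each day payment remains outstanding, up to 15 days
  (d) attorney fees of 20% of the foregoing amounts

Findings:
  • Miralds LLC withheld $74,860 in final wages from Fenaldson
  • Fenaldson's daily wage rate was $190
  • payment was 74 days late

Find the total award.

Liquidated damages (equal amount): $74,860
Penalty days: min(74, 15) = 15
Waiting-time penalty: 15 × $190 = $2,850
Subtotal: $74,860 + $74,860 + $2,850 = $152,570
Attorney fees: 20% of $152,570 = $30,514
Total award: $152,570 + $30,514 = $183,084

$183,084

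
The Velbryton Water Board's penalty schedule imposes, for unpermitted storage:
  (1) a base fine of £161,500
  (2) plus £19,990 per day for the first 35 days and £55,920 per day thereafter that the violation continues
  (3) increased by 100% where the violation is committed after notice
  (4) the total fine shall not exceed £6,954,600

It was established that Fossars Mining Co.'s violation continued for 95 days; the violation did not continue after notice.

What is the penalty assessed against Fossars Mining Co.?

£4,216,350

First 35 days: 35 × £19,990 = £699,650
Remaining days: (95 − 35) × £55,920 = £3,355,200
Per-day component: £699,650 + £3,355,200 = £4,054,850
Base plus per-day: £161,500 + £4,054,850 = £4,216,350
The violation did not continue after notice: no 100% increase.
Cap at £6,954,600: £4,216,350 is within the cap, no reduction.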